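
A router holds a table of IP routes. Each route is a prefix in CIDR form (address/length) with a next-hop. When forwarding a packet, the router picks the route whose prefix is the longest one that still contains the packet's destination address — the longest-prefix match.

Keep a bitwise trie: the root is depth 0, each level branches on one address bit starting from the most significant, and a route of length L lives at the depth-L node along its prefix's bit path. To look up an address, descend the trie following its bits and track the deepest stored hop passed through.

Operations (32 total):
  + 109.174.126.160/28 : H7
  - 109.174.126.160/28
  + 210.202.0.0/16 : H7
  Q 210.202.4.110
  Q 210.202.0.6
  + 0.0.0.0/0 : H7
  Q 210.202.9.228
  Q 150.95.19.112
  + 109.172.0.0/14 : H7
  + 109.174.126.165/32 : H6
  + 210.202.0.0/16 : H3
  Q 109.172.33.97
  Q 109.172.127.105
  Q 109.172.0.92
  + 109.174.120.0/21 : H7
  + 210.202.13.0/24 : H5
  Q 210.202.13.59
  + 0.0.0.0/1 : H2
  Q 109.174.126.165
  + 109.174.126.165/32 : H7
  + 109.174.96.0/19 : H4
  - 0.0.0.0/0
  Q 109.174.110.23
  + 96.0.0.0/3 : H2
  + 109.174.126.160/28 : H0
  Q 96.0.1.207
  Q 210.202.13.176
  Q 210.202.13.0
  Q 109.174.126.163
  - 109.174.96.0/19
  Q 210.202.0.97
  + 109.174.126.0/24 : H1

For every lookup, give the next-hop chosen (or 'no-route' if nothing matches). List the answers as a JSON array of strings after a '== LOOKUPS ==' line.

Trace:
  + 109.174.126.160/28 (H7) depth=28
  - 109.174.126.160/28 clear@28
  + 210.202.0.0/16 (H7) depth=16
  lookup 210.202.4.110: bits 1101001011001010 walk d0:-→d1:-→d2:-→d3:-→d4:-→d5:-→d6:-→d7:-→d8:-→d9:-→d10:-→d11:-→d12:-→d13:-→d14:-→d15:-→d16:H7 -> H7
  lookup 210.202.0.6: bits 1101001011001010 walk d0:-→d1:-→d2:-→d3:-→d4:-→d5:-→d6:-→d7:-→d8:-→d9:-→d10:-→d11:-→d12:-→d13:-→d14:-→d15:-→d16:H7 -> H7
  + 0.0.0.0/0 (H7) depth=0
  lookup 210.202.9.228: bits 1101001011001010 walk d0:H7→d1:-→d2:-→d3:-→d4:-→d5:-→d6:-→d7:-→d8:-→d9:-→d10:-→d11:-→d12:-→d13:-→d14:-→d15:-→d16:H7 -> H7
  lookup 150.95.19.112: bits 1 walk d0:H7→d1:- -> H7
  + 109.172.0.0/14 (H7) depth=14
  + 109.174.126.165/32 (H6) depth=32
  + 210.202.0.0/16 (H3) depth=16
  lookup 109.172.33.97: bits 01101101101011 walk d0:H7→d1:-→d2:-→d3:-→d4:-→d5:-→d6:-→d7:-→d8:-→d9:-→d10:-→d11:-→d12:-→d13:-→d14:H7 -> H7
  lookup 109.172.127.105: bits 01101101101011 walk d0:H7→d1:-→d2:-→d3:-→d4:-→d5:-→d6:-→d7:-→d8:-→d9:-→d10:-→d11:-→d12:-→d13:-→d14:H7 -> H7
  lookup 109.172.0.92: bits 01101101101011 walk d0:H7→d1:-→d2:-→d3:-→d4:-→d5:-→d6:-→d7:-→d8:-→d9:-→d10:-→d11:-→d12:-→d13:-→d14:H7 -> H7
  + 109.174.120.0/21 (H7) depth=21
  + 210.202.13.0/24 (H5) depth=24
  lookup 210.202.13.59: bits 110100101100101000001101 walk d0:H7→d1:-→d2:-→d3:-→d4:-→d5:-→d6:-→d7:-→d8:-→d9:-→d10:-→d11:-→d12:-→d13:-→d14:-→d15:-→d16:H3→d17:-→d18:-→d19:-→d20:-→d21:-→d22:-→d23:-→d24:H5 -> H5
  + 0.0.0.0/1 (H2) depth=1
  lookup 109.174.126.165: bits 01101101101011100111111010100101 walk d0:H7→d1:H2→d2:-→d3:-→d4:-→d5:-→d6:-→d7:-→d8:-→d9:-→d10:-→d11:-→d12:-→d13:-→d14:H7→d15:-→d16:-→d17:-→d18:-→d19:-→d20:-→d21:H7→d22:-→d23:-→d24:-→d25:-→d26:-→d27:-→d28:-→d29:-→d30:-→d31:-→d32:H6 -> H6
  + 109.174.126.165/32 (H7) depth=32
  + 109.174.96.0/19 (H4) depth=19
  - 0.0.0.0/0 clear@0
  lookup 109.174.110.23: bits 0110110110101110011 walk d0:-→d1:H2→d2:-→d3:-→d4:-→d5:-→d6:-→d7:-→d8:-→d9:-→d10:-→d11:-→d12:-→d13:-→d14:H7→d15:-→d16:-→d17:-→d18:-→d19:H4 -> H4
  + 96.0.0.0/3 (H2) depth=3
  + 109.174.126.160/28 (H0) depth=28
  lookup 96.0.1.207: bits 0110 walk d0:-→d1:H2→d2:-→d3:H2→d4:- -> H2
  lookup 210.202.13.176: bits 110100101100101000001101 walk d0:-→d1:-→d2:-→d3:-→d4:-→d5:-→d6:-→d7:-→d8:-→d9:-→d10:-→d11:-→d12:-→d13:-→d14:-→d15:-→d16:H3→d17:-→d18:-→d19:-→d20:-→d21:-→d22:-→d23:-→d24:H5 -> H5
  lookup 210.202.13.0: bits 110100101100101000001101 walk d0:-→d1:-→d2:-→d3:-→d4:-→d5:-→d6:-→d7:-→d8:-→d9:-→d10:-→d11:-→d12:-→d13:-→d14:-→d15:-→d16:H3→d17:-→d18:-→d19:-→d20:-→d21:-→d22:-→d23:-→d24:H5 -> H5
  lookup 109.174.126.163: bits 01101101101011100111111010100 walk d0:-→d1:H2→d2:-→d3:H2→d4:-→d5:-→d6:-→d7:-→d8:-→d9:-→d10:-→d11:-→d12:-→d13:-→d14:H7→d15:-→d16:-→d17:-→d18:-→d19:H4→d20:-→d21:H7→d22:-→d23:-→d24:-→d25:-→d26:-→d27:-→d28:H0→d29:- -> H0
  - 109.174.96.0/19 clear@19
  lookup 210.202.0.97: bits 11010010110010100000 walk d0:-→d1:-→d2:-→d3:-→d4:-→d5:-→d6:-→d7:-→d8:-→d9:-→d10:-→d11:-→d12:-→d13:-→d14:-→d15:-→d16:H3→d17:-→d18:-→d19:-→d20:- -> H3
  + 109.174.126.0/24 (H1) depth=24

== LOOKUPS ==
["H7","H7","H7","H7","H7","H7","H7","H5","H6","H4","H2","H5","H5","H0","H3"]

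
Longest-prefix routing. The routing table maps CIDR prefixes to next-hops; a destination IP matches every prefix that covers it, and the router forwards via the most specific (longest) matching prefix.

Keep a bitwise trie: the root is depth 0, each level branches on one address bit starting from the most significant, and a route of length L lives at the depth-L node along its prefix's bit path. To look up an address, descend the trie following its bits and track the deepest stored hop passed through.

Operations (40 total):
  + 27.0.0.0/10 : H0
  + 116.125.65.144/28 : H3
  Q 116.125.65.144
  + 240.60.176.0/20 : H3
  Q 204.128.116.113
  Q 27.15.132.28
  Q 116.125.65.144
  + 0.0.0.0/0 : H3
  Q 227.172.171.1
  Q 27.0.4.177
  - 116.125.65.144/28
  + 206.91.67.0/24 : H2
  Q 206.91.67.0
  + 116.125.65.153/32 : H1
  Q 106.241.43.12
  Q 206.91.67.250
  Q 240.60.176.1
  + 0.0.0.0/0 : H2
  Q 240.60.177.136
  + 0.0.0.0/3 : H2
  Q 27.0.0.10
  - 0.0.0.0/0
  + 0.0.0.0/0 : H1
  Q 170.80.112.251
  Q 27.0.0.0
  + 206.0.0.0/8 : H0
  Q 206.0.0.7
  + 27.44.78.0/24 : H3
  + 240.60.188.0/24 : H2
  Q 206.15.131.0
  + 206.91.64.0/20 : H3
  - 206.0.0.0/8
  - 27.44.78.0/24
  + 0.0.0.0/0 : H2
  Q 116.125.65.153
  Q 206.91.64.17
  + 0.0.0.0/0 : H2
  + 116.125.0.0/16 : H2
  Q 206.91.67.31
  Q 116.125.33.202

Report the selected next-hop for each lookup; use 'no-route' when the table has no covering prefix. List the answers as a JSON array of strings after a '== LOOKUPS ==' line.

Trace:
  add 27.0.0.0/10 -> H0 at depth 10
  add 116.125.65.144/28 -> H3 at depth 28
  Q 116.125.65.144: descend 0111010001111101010000011001 ; hops seen [H3] ; pick H3
  add 240.60.176.0/20 -> H3 at depth 20
  Q 204.128.116.113: descend 11 ; hops seen [∅] ; pick no-route
  Q 27.15.132.28: descend 0001101100 ; hops seen [H0] ; pick H0
  Q 116.125.65.144: descend 0111010001111101010000011001 ; hops seen [H3] ; pick H3
  add 0.0.0.0/0 -> H3 at depth 0
  Q 227.172.171.1: descend 111 ; hops seen [H3] ; pick H3
  Q 27.0.4.177: descend 0001101100 ; hops seen [H3,H0] ; pick H0
  - 116.125.65.144/28 clear@28
  add 206.91.67.0/24 -> H2 at depth 24
  Q 206.91.67.0: descend 110011100101101101000011 ; hops seen [H3,H2] ; pick H2
  add 116.125.65.153/32 -> H1 at depth 32
  Q 106.241.43.12: descend 011 ; hops seen [H3] ; pick H3
  Q 206.91.67.250: descend 110011100101101101000011 ; hops seen [H3,H2] ; pick H2
  Q 240.60.176.1: descend 11110000001111001011 ; hops seen [H3,H3] ; pick H3
  add 0.0.0.0/0 -> H2 at depth 0
  Q 240.60.177.136: descend 11110000001111001011 ; hops seen [H2,H3] ; pick H3
  add 0.0.0.0/3 -> H2 at depth 3
  Q 27.0.0.10: descend 0001101100 ; hops seen [H2,H2,H0] ; pick H0
  - 0.0.0.0/0 clear@0
  add 0.0.0.0/0 -> H1 at depth 0
  Q 170.80.112.251: descend 1 ; hops seen [H1] ; pick H1
  Q 27.0.0.0: descend 0001101100 ; hops seen [H1,H2,H0] ; pick H0
  add 206.0.0.0/8 -> H0 at depth 8
  Q 206.0.0.7: descend 110011100 ; hops seen [H1,H0] ; pick H0
  add 27.44.78.0/24 -> H3 at depth 24
  add 240.60.188.0/24 -> H2 at depth 24
  Q 206.15.131.0: descend 110011100 ; hops seen [H1,H0] ; pick H0
  add 206.91.64.0/20 -> H3 at depth 20
  - 206.0.0.0/8 clear@8
  - 27.44.78.0/24 clear@24
  add 0.0.0.0/0 -> H2 at depth 0
  Q 116.125.65.153: descend 01110100011111010100000110011001 ; hops seen [H2,H1] ; pick H1
  Q 206.91.64.17: descend 1100111001011011010000 ; hops seen [H2,H3] ; pick H3
  add 0.0.0.0/0 -> H2 at depth 0
  add 116.125.0.0/16 -> H2 at depth 16
  Q 206.91.67.31: descend 110011100101101101000011 ; hops seen [H2,H3,H2] ; pick H2
  Q 116.125.33.202: descend 01110100011111010 ; hops seen [H2,H2] ; pick H2

== LOOKUPS ==
["H3","no-route","H0","H3","H3","H0","H2","H3","H2","H3","H3","H0","H1","H0","H0","H0","H1","H3","H2","H2"]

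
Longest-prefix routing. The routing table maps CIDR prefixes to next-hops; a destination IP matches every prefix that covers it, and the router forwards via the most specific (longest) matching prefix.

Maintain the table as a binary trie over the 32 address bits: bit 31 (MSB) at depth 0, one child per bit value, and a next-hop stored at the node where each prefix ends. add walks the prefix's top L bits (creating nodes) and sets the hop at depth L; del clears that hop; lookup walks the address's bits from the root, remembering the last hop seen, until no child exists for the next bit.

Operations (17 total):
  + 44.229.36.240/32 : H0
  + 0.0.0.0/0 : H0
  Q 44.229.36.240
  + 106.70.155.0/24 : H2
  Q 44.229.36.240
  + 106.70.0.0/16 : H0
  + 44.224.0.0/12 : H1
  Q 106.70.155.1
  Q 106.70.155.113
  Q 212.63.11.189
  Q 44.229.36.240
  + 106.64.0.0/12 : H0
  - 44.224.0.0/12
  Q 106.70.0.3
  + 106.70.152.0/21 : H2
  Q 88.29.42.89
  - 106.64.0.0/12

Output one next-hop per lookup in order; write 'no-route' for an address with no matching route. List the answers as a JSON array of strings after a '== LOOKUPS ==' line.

Process each operation:
  + 44.229.36.240/32 (H0) depth=32
  + 0.0.0.0/0 (H0) depth=0
  lookup 44.229.36.240: bits 00101100111001010010010011110000 walk d0:H0→d1:-→d2:-→d3:-→d4:-→d5:-→d6:-→d7:-→d8:-→d9:-→d10:-→d11:-→d12:-→d13:-→d14:-→d15:-→d16:-→d17:-→d18:-→d19:-→d20:-→d21:-→d22:-→d23:-→d24:-→d25:-→d26:-→d27:-→d28:-→d29:-→d30:-→d31:-→d32:H0 -> H0
  + 106.70.155.0/24 (H2) depth=24
  lookup 44.229.36.240: bits 00101100111001010010010011110000 walk d0:H0→d1:-→d2:-→d3:-→d4:-→d5:-→d6:-→d7:-→d8:-→d9:-→d10:-→d11:-→d12:-→d13:-→d14:-→d15:-→d16:-→d17:-→d18:-→d19:-→d20:-→d21:-→d22:-→d23:-→d24:-→d25:-→d26:-→d27:-→d28:-→d29:-→d30:-→d31:-→d32:H0 -> H0
  + 106.70.0.0/16 (H0) depth=16
  + 44.224.0.0/12 (H1) depth=12
  lookup 106.70.155.1: bits 011010100100011010011011 walk d0:H0→d1:-→d2:-→d3:-→d4:-→d5:-→d6:-→d7:-→d8:-→d9:-→d10:-→d11:-→d12:-→d13:-→d14:-→d15:-→d16:H0→d17:-→d18:-→d19:-→d20:-→d21:-→d22:-→d23:-→d24:H2 -> H2
  lookup 106.70.155.113: bits 011010100100011010011011 walk d0:H0→d1:-→d2:-→d3:-→d4:-→d5:-→d6:-→d7:-→d8:-→d9:-→d10:-→d11:-→d12:-→d13:-→d14:-→d15:-→d16:H0→d17:-→d18:-→d19:-→d20:-→d21:-→d22:-→d23:-→d24:H2 -> H2
  lookup 212.63.11.189: bits ε walk d0:H0 -> H0
  lookup 44.229.36.240: bits 00101100111001010010010011110000 walk d0:H0→d1:-→d2:-→d3:-→d4:-→d5:-→d6:-→d7:-→d8:-→d9:-→d10:-→d11:-→d12:H1→d13:-→d14:-→d15:-→d16:-→d17:-→d18:-→d19:-→d20:-→d21:-→d22:-→d23:-→d24:-→d25:-→d26:-→d27:-→d28:-→d29:-→d30:-→d31:-→d32:H0 -> H0
  + 106.64.0.0/12 (H0) depth=12
  - 44.224.0.0/12 clear@12
  lookup 106.70.0.3: bits 0110101001000110 walk d0:H0→d1:-→d2:-→d3:-→d4:-→d5:-→d6:-→d7:-→d8:-→d9:-→d10:-→d11:-→d12:H0→d13:-→d14:-→d15:-→d16:H0 -> H0
  + 106.70.152.0/21 (H2) depth=21
  lookup 88.29.42.89: bits 01 walk d0:H0→d1:-→d2:- -> H0
  - 106.64.0.0/12 clear@12

== LOOKUPS ==
["H0","H0","H2","H2","H0","H0","H0","H0"]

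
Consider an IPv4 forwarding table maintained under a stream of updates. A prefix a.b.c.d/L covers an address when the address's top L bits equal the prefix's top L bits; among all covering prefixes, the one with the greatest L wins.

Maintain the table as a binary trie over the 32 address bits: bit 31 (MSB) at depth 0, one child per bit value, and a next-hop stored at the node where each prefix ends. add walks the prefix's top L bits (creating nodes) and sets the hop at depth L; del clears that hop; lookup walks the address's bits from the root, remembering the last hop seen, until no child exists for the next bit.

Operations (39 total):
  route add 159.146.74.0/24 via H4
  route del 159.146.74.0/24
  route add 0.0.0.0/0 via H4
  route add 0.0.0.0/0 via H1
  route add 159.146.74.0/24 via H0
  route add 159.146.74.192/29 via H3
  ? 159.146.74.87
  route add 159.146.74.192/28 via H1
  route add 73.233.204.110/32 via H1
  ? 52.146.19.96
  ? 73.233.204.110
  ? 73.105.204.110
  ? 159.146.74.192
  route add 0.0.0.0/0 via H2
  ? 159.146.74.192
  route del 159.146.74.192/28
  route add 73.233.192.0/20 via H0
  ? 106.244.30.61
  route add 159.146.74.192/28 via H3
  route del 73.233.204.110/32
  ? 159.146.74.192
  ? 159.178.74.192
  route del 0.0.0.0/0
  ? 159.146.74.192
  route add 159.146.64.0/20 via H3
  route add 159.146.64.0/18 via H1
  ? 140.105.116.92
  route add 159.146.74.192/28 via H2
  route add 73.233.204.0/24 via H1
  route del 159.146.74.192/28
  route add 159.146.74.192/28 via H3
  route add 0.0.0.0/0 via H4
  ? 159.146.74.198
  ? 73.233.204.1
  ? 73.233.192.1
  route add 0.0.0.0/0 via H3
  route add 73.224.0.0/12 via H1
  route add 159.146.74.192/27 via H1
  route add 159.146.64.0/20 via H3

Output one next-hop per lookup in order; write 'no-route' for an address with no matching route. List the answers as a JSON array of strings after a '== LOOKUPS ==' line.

Apply in order:
  + 159.146.74.0/24 (H4) depth=24
  del 159.146.74.0/24 (clear depth 24)
  + 0.0.0.0/0 (H4) depth=0
  + 0.0.0.0/0 (H1) depth=0
  + 159.146.74.0/24 (H0) depth=24
  + 159.146.74.192/29 (H3) depth=29
  lookup 159.146.74.87: bits 100111111001001001001010 walk d0:H1→d1:-→d2:-→d3:-→d4:-→d5:-→d6:-→d7:-→d8:-→d9:-→d10:-→d11:-→d12:-→d13:-→d14:-→d15:-→d16:-→d17:-→d18:-→d19:-→d20:-→d21:-→d22:-→d23:-→d24:H0 -> H0
  + 159.146.74.192/28 (H1) depth=28
  + 73.233.204.110/32 (H1) depth=32
  lookup 52.146.19.96: bits 0 walk d0:H1→d1:- -> H1
  lookup 73.233.204.110: bits 01001001111010011100110001101110 walk d0:H1→d1:-→d2:-→d3:-→d4:-→d5:-→d6:-→d7:-→d8:-→d9:-→d10:-→d11:-→d12:-→d13:-→d14:-→d15:-→d16:-→d17:-→d18:-→d19:-→d20:-→d21:-→d22:-→d23:-→d24:-→d25:-→d26:-→d27:-→d28:-→d29:-→d30:-→d31:-→d32:H1 -> H1
  lookup 73.105.204.110: bits 01001001 walk d0:H1→d1:-→d2:-→d3:-→d4:-→d5:-→d6:-→d7:-→d8:- -> H1
  lookup 159.146.74.192: bits 10011111100100100100101011000 walk d0:H1→d1:-→d2:-→d3:-→d4:-→d5:-→d6:-→d7:-→d8:-→d9:-→d10:-→d11:-→d12:-→d13:-→d14:-→d15:-→d16:-→d17:-→d18:-→d19:-→d20:-→d21:-→d22:-→d23:-→d24:H0→d25:-→d26:-→d27:-→d28:H1→d29:H3 -> H3
  + 0.0.0.0/0 (H2) depth=0
  lookup 159.146.74.192: bits 10011111100100100100101011000 walk d0:H2→d1:-→d2:-→d3:-→d4:-→d5:-→d6:-→d7:-→d8:-→d9:-→d10:-→d11:-→d12:-→d13:-→d14:-→d15:-→d16:-→d17:-→d18:-→d19:-→d20:-→d21:-→d22:-→d23:-→d24:H0→d25:-→d26:-→d27:-→d28:H1→d29:H3 -> H3
  del 159.146.74.192/28 (clear depth 28)
  + 73.233.192.0/20 (H0) depth=20
  lookup 106.244.30.61: bits 01 walk d0:H2→d1:-→d2:- -> H2
  + 159.146.74.192/28 (H3) depth=28
  del 73.233.204.110/32 (clear depth 32)
  lookup 159.146.74.192: bits 10011111100100100100101011000 walk d0:H2→d1:-→d2:-→d3:-→d4:-→d5:-→d6:-→d7:-→d8:-→d9:-→d10:-→d11:-→d12:-→d13:-→d14:-→d15:-→d16:-→d17:-→d18:-→d19:-→d20:-→d21:-→d22:-→d23:-→d24:H0→d25:-→d26:-→d27:-→d28:H3→d29:H3 -> H3
  lookup 159.178.74.192: bits 1001111110 walk d0:H2→d1:-→d2:-→d3:-→d4:-→d5:-→d6:-→d7:-→d8:-→d9:-→d10:- -> H2
  del 0.0.0.0/0 (clear depth 0)
  lookup 159.146.74.192: bits 10011111100100100100101011000 walk d0:-→d1:-→d2:-→d3:-→d4:-→d5:-→d6:-→d7:-→d8:-→d9:-→d10:-→d11:-→d12:-→d13:-→d14:-→d15:-→d16:-→d17:-→d18:-→d19:-→d20:-→d21:-→d22:-→d23:-→d24:H0→d25:-→d26:-→d27:-→d28:H3→d29:H3 -> H3
  + 159.146.64.0/20 (H3) depth=20
  + 159.146.64.0/18 (H1) depth=18
  lookup 140.105.116.92: bits 100 walk d0:-→d1:-→d2:-→d3:- -> no-route
  + 159.146.74.192/28 (H2) depth=28
  + 73.233.204.0/24 (H1) depth=24
  del 159.146.74.192/28 (clear depth 28)
  + 159.146.74.192/28 (H3) depth=28
  + 0.0.0.0/0 (H4) depth=0
  lookup 159.146.74.198: bits 10011111100100100100101011000 walk d0:H4→d1:-→d2:-→d3:-→d4:-→d5:-→d6:-→d7:-→d8:-→d9:-→d10:-→d11:-→d12:-→d13:-→d14:-→d15:-→d16:-→d17:-→d18:H1→d19:-→d20:H3→d21:-→d22:-→d23:-→d24:H0→d25:-→d26:-→d27:-→d28:H3→d29:H3 -> H3
  lookup 73.233.204.1: bits 0100100111101001110011000 walk d0:H4→d1:-→d2:-→d3:-→d4:-→d5:-→d6:-→d7:-→d8:-→d9:-→d10:-→d11:-→d12:-→d13:-→d14:-→d15:-→d16:-→d17:-→d18:-→d19:-→d20:H0→d21:-→d22:-→d23:-→d24:H1→d25:- -> H1
  lookup 73.233.192.1: bits 01001001111010011100 walk d0:H4→d1:-→d2:-→d3:-→d4:-→d5:-→d6:-→d7:-→d8:-→d9:-→d10:-→d11:-→d12:-→d13:-→d14:-→d15:-→d16:-→d17:-→d18:-→d19:-→d20:H0 -> H0
  + 0.0.0.0/0 (H3) depth=0
  + 73.224.0.0/12 (H1) depth=12
  + 159.146.74.192/27 (H1) depth=27
  + 159.146.64.0/20 (H3) depth=20

== LOOKUPS ==
["H0","H1","H1","H1","H3","H3","H2","H3","H2","H3","no-route","H3","H1","H0"]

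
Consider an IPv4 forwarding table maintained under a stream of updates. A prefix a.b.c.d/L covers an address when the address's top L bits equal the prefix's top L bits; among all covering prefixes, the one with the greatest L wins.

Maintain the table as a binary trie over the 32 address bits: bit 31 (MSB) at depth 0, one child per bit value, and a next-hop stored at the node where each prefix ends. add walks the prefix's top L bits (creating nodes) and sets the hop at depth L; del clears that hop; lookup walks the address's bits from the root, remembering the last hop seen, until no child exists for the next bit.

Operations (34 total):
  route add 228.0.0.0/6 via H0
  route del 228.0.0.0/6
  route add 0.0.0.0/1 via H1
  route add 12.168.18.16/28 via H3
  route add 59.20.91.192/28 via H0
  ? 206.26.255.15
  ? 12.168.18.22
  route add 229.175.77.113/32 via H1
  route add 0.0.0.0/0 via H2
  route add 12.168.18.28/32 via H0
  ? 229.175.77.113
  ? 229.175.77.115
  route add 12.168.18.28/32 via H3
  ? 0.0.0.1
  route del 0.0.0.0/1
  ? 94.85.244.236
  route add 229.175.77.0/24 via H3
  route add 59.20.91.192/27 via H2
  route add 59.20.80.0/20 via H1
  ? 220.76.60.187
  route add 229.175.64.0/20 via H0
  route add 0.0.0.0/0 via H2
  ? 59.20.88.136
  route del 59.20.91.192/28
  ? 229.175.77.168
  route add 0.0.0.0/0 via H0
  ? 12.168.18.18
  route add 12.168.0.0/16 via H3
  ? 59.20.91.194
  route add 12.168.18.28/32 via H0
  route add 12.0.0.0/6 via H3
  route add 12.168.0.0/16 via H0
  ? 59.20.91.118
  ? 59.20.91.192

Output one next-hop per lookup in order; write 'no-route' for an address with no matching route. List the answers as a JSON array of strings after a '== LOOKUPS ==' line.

Apply in order:
  + 228.0.0.0/6 (H0) depth=6
  del 228.0.0.0/6 (clear depth 6)
  + 0.0.0.0/1 (H1) depth=1
  + 12.168.18.16/28 (H3) depth=28
  + 59.20.91.192/28 (H0) depth=28
  ? 206.26.255.15  path d0:-→d1:-→d2:-  best=no-route
  ? 12.168.18.22  path d0:-→d1:H1→d2:-→d3:-→d4:-→d5:-→d6:-→d7:-→d8:-→d9:-→d10:-→d11:-→d12:-→d13:-→d14:-→d15:-→d16:-→d17:-→d18:-→d19:-→d20:-→d21:-→d22:-→d23:-→d24:-→d25:-→d26:-→d27:-→d28:H3  best=H3
  + 229.175.77.113/32 (H1) depth=32
  + 0.0.0.0/0 (H2) depth=0
  + 12.168.18.28/32 (H0) depth=32
  ? 229.175.77.113  path d0:H2→d1:-→d2:-→d3:-→d4:-→d5:-→d6:-→d7:-→d8:-→d9:-→d10:-→d11:-→d12:-→d13:-→d14:-→d15:-→d16:-→d17:-→d18:-→d19:-→d20:-→d21:-→d22:-→d23:-→d24:-→d25:-→d26:-→d27:-→d28:-→d29:-→d30:-→d31:-→d32:H1  best=H1
  ? 229.175.77.115  path d0:H2→d1:-→d2:-→d3:-→d4:-→d5:-→d6:-→d7:-→d8:-→d9:-→d10:-→d11:-→d12:-→d13:-→d14:-→d15:-→d16:-→d17:-→d18:-→d19:-→d20:-→d21:-→d22:-→d23:-→d24:-→d25:-→d26:-→d27:-→d28:-→d29:-→d30:-  best=H2
  + 12.168.18.28/32 (H3) depth=32
  ? 0.0.0.1  path d0:H2→d1:H1→d2:-→d3:-→d4:-  best=H1
  del 0.0.0.0/1 (clear depth 1)
  ? 94.85.244.236  path d0:H2→d1:-  best=H2
  + 229.175.77.0/24 (H3) depth=24
  + 59.20.91.192/27 (H2) depth=27
  + 59.20.80.0/20 (H1) depth=20
  ? 220.76.60.187  path d0:H2→d1:-→d2:-  best=H2
  + 229.175.64.0/20 (H0) depth=20
  + 0.0.0.0/0 (H2) depth=0
  ? 59.20.88.136  path d0:H2→d1:-→d2:-→d3:-→d4:-→d5:-→d6:-→d7:-→d8:-→d9:-→d10:-→d11:-→d12:-→d13:-→d14:-→d15:-→d16:-→d17:-→d18:-→d19:-→d20:H1→d21:-→d22:-  best=H1
  del 59.20.91.192/28 (clear depth 28)
  ? 229.175.77.168  path d0:H2→d1:-→d2:-→d3:-→d4:-→d5:-→d6:-→d7:-→d8:-→d9:-→d10:-→d11:-→d12:-→d13:-→d14:-→d15:-→d16:-→d17:-→d18:-→d19:-→d20:H0→d21:-→d22:-→d23:-→d24:H3  best=H3
  + 0.0.0.0/0 (H0) depth=0
  ? 12.168.18.18  path d0:H0→d1:-→d2:-→d3:-→d4:-→d5:-→d6:-→d7:-→d8:-→d9:-→d10:-→d11:-→d12:-→d13:-→d14:-→d15:-→d16:-→d17:-→d18:-→d19:-→d20:-→d21:-→d22:-→d23:-→d24:-→d25:-→d26:-→d27:-→d28:H3  best=H3
  + 12.168.0.0/16 (H3) depth=16
  ? 59.20.91.194  path d0:H0→d1:-→d2:-→d3:-→d4:-→d5:-→d6:-→d7:-→d8:-→d9:-→d10:-→d11:-→d12:-→d13:-→d14:-→d15:-→d16:-→d17:-→d18:-→d19:-→d20:H1→d21:-→d22:-→d23:-→d24:-→d25:-→d26:-→d27:H2→d28:-  best=H2
  + 12.168.18.28/32 (H0) depth=32
  + 12.0.0.0/6 (H3) depth=6
  + 12.168.0.0/16 (H0) depth=16
  ? 59.20.91.118  path d0:H0→d1:-→d2:-→d3:-→d4:-→d5:-→d6:-→d7:-→d8:-→d9:-→d10:-→d11:-→d12:-→d13:-→d14:-→d15:-→d16:-→d17:-→d18:-→d19:-→d20:H1→d21:-→d22:-→d23:-→d24:-  best=H1
  ? 59.20.91.192  path d0:H0→d1:-→d2:-→d3:-→d4:-→d5:-→d6:-→d7:-→d8:-→d9:-→d10:-→d11:-→d12:-→d13:-→d14:-→d15:-→d16:-→d17:-→d18:-→d19:-→d20:H1→d21:-→d22:-→d23:-→d24:-→d25:-→d26:-→d27:H2→d28:-  best=H2

== LOOKUPS ==
["no-route","H3","H1","H2","H1","H2","H2","H1","H3","H3","H2","H1","H2"]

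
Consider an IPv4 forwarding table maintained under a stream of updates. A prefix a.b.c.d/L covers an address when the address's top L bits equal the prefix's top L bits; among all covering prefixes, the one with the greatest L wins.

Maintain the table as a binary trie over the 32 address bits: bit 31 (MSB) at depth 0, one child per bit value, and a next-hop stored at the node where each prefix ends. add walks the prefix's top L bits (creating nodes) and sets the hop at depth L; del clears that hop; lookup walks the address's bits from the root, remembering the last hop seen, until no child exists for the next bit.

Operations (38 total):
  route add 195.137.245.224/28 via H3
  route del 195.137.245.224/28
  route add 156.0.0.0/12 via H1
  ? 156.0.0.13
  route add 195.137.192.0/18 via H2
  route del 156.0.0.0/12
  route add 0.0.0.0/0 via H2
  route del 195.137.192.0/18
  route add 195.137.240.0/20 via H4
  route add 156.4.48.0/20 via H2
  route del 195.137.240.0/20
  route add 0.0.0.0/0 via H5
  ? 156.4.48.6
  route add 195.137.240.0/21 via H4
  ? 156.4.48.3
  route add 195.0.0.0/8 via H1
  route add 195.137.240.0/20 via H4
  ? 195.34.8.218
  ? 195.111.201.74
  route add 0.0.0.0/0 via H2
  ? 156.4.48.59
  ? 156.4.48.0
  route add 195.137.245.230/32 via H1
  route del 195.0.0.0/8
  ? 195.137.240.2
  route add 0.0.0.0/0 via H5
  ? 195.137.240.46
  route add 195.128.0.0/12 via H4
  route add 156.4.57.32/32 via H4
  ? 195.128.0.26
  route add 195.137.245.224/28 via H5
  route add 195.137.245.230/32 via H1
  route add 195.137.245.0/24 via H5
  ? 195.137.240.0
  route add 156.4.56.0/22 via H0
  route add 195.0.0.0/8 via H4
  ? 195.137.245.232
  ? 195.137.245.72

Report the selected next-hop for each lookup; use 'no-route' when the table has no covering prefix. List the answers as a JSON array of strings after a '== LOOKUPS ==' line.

Apply in order:
  + 195.137.245.224/28 (H3) depth=28
  del 195.137.245.224/28 (clear depth 28)
  + 156.0.0.0/12 (H1) depth=12
  lookup 156.0.0.13: bits 100111000000 walk d0:-→d1:-→d2:-→d3:-→d4:-→d5:-→d6:-→d7:-→d8:-→d9:-→d10:-→d11:-→d12:H1 -> H1
  + 195.137.192.0/18 (H2) depth=18
  del 156.0.0.0/12 (clear depth 12)
  + 0.0.0.0/0 (H2) depth=0
  del 195.137.192.0/18 (clear depth 18)
  + 195.137.240.0/20 (H4) depth=20
  + 156.4.48.0/20 (H2) depth=20
  del 195.137.240.0/20 (clear depth 20)
  + 0.0.0.0/0 (H5) depth=0
  lookup 156.4.48.6: bits 10011100000001000011 walk d0:H5→d1:-→d2:-→d3:-→d4:-→d5:-→d6:-→d7:-→d8:-→d9:-→d10:-→d11:-→d12:-→d13:-→d14:-→d15:-→d16:-→d17:-→d18:-→d19:-→d20:H2 -> H2
  + 195.137.240.0/21 (H4) depth=21
  lookup 156.4.48.3: bits 10011100000001000011 walk d0:H5→d1:-→d2:-→d3:-→d4:-→d5:-→d6:-→d7:-→d8:-→d9:-→d10:-→d11:-→d12:-→d13:-→d14:-→d15:-→d16:-→d17:-→d18:-→d19:-→d20:H2 -> H2
  + 195.0.0.0/8 (H1) depth=8
  + 195.137.240.0/20 (H4) depth=20
  lookup 195.34.8.218: bits 11000011 walk d0:H5→d1:-→d2:-→d3:-→d4:-→d5:-→d6:-→d7:-→d8:H1 -> H1
  lookup 195.111.201.74: bits 11000011 walk d0:H5→d1:-→d2:-→d3:-→d4:-→d5:-→d6:-→d7:-→d8:H1 -> H1
  + 0.0.0.0/0 (H2) depth=0
  lookup 156.4.48.59: bits 10011100000001000011 walk d0:H2→d1:-→d2:-→d3:-→d4:-→d5:-→d6:-→d7:-→d8:-→d9:-→d10:-→d11:-→d12:-→d13:-→d14:-→d15:-→d16:-→d17:-→d18:-→d19:-→d20:H2 -> H2
  lookup 156.4.48.0: bits 10011100000001000011 walk d0:H2→d1:-→d2:-→d3:-→d4:-→d5:-→d6:-→d7:-→d8:-→d9:-→d10:-→d11:-→d12:-→d13:-→d14:-→d15:-→d16:-→d17:-→d18:-→d19:-→d20:H2 -> H2
  + 195.137.245.230/32 (H1) depth=32
  del 195.0.0.0/8 (clear depth 8)
  lookup 195.137.240.2: bits 110000111000100111110 walk d0:H2→d1:-→d2:-→d3:-→d4:-→d5:-→d6:-→d7:-→d8:-→d9:-→d10:-→d11:-→d12:-→d13:-→d14:-→d15:-→d16:-→d17:-→d18:-→d19:-→d20:H4→d21:H4 -> H4
  + 0.0.0.0/0 (H5) depth=0
  lookup 195.137.240.46: bits 110000111000100111110 walk d0:H5→d1:-→d2:-→d3:-→d4:-→d5:-→d6:-→d7:-→d8:-→d9:-→d10:-→d11:-→d12:-→d13:-→d14:-→d15:-→d16:-→d17:-→d18:-→d19:-→d20:H4→d21:H4 -> H4
  + 195.128.0.0/12 (H4) depth=12
  + 156.4.57.32/32 (H4) depth=32
  lookup 195.128.0.26: bits 110000111000 walk d0:H5→d1:-→d2:-→d3:-→d4:-→d5:-→d6:-→d7:-→d8:-→d9:-→d10:-→d11:-→d12:H4 -> H4
  + 195.137.245.224/28 (H5) depth=28
  + 195.137.245.230/32 (H1) depth=32
  + 195.137.245.0/24 (H5) depth=24
  lookup 195.137.240.0: bits 110000111000100111110 walk d0:H5→d1:-→d2:-→d3:-→d4:-→d5:-→d6:-→d7:-→d8:-→d9:-→d10:-→d11:-→d12:H4→d13:-→d14:-→d15:-→d16:-→d17:-→d18:-→d19:-→d20:H4→d21:H4 -> H4
  + 156.4.56.0/22 (H0) depth=22
  + 195.0.0.0/8 (H4) depth=8
  lookup 195.137.245.232: bits 1100001110001001111101011110 walk d0:H5→d1:-→d2:-→d3:-→d4:-→d5:-→d6:-→d7:-→d8:H4→d9:-→d10:-→d11:-→d12:H4→d13:-→d14:-→d15:-→d16:-→d17:-→d18:-→d19:-→d20:H4→d21:H4→d22:-→d23:-→d24:H5→d25:-→d26:-→d27:-→d28:H5 -> H5
  lookup 195.137.245.72: bits 110000111000100111110101 walk d0:H5→d1:-→d2:-→d3:-→d4:-→d5:-→d6:-→d7:-→d8:H4→d9:-→d10:-→d11:-→d12:H4→d13:-→d14:-→d15:-→d16:-→d17:-→d18:-→d19:-→d20:H4→d21:H4→d22:-→d23:-→d24:H5 -> H5

== LOOKUPS ==
["H1","H2","H2","H1","H1","H2","H2","H4","H4","H4","H4","H5","H5"]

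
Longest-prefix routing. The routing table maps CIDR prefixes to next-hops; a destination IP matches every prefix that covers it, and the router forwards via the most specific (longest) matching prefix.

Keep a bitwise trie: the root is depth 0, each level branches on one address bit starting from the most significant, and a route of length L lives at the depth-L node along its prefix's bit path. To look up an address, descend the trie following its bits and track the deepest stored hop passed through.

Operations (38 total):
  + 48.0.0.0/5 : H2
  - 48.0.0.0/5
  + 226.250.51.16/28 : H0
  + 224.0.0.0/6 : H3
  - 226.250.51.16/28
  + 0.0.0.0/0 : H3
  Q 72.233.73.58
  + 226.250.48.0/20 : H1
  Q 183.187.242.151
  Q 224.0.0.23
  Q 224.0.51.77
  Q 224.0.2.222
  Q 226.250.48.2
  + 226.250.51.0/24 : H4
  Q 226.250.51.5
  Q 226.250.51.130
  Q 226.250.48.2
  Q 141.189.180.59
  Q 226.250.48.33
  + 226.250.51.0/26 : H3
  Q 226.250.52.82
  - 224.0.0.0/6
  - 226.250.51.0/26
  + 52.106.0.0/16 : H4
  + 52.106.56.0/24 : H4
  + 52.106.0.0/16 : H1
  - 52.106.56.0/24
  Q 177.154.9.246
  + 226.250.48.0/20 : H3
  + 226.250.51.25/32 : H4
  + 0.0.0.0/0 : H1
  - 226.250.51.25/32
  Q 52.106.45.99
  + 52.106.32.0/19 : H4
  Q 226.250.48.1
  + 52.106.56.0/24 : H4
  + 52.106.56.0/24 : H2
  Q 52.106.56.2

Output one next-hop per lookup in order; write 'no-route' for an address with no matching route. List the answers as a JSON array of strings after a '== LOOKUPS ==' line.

Process each operation:
  + 48.0.0.0/5 (H2) depth=5
  - 48.0.0.0/5 clear@5
  + 226.250.51.16/28 (H0) depth=28
  + 224.0.0.0/6 (H3) depth=6
  - 226.250.51.16/28 clear@28
  + 0.0.0.0/0 (H3) depth=0
  lookup 72.233.73.58: bits 0 walk d0:H3→d1:- -> H3
  + 226.250.48.0/20 (H1) depth=20
  lookup 183.187.242.151: bits 1 walk d0:H3→d1:- -> H3
  lookup 224.0.0.23: bits 111000 walk d0:H3→d1:-→d2:-→d3:-→d4:-→d5:-→d6:H3 -> H3
  lookup 224.0.51.77: bits 111000 walk d0:H3→d1:-→d2:-→d3:-→d4:-→d5:-→d6:H3 -> H3
  lookup 224.0.2.222: bits 111000 walk d0:H3→d1:-→d2:-→d3:-→d4:-→d5:-→d6:H3 -> H3
  lookup 226.250.48.2: bits 1110001011111010001100 walk d0:H3→d1:-→d2:-→d3:-→d4:-→d5:-→d6:H3→d7:-→d8:-→d9:-→d10:-→d11:-→d12:-→d13:-→d14:-→d15:-→d16:-→d17:-→d18:-→d19:-→d20:H1→d21:-→d22:- -> H1
  + 226.250.51.0/24 (H4) depth=24
  lookup 226.250.51.5: bits 111000101111101000110011000 walk d0:H3→d1:-→d2:-→d3:-→d4:-→d5:-→d6:H3→d7:-→d8:-→d9:-→d10:-→d11:-→d12:-→d13:-→d14:-→d15:-→d16:-→d17:-→d18:-→d19:-→d20:H1→d21:-→d22:-→d23:-→d24:H4→d25:-→d26:-→d27:- -> H4
  lookup 226.250.51.130: bits 111000101111101000110011 walk d0:H3→d1:-→d2:-→d3:-→d4:-→d5:-→d6:H3→d7:-→d8:-→d9:-→d10:-→d11:-→d12:-→d13:-→d14:-→d15:-→d16:-→d17:-→d18:-→d19:-→d20:H1→d21:-→d22:-→d23:-→d24:H4 -> H4
  lookup 226.250.48.2: bits 1110001011111010001100 walk d0:H3→d1:-→d2:-→d3:-→d4:-→d5:-→d6:H3→d7:-→d8:-→d9:-→d10:-→d11:-→d12:-→d13:-→d14:-→d15:-→d16:-→d17:-→d18:-→d19:-→d20:H1→d21:-→d22:- -> H1
  lookup 141.189.180.59: bits 1 walk d0:H3→d1:- -> H3
  lookup 226.250.48.33: bits 1110001011111010001100 walk d0:H3→d1:-→d2:-→d3:-→d4:-→d5:-→d6:H3→d7:-→d8:-→d9:-→d10:-→d11:-→d12:-→d13:-→d14:-→d15:-→d16:-→d17:-→d18:-→d19:-→d20:H1→d21:-→d22:- -> H1
  + 226.250.51.0/26 (H3) depth=26
  lookup 226.250.52.82: bits 111000101111101000110 walk d0:H3→d1:-→d2:-→d3:-→d4:-→d5:-→d6:H3→d7:-→d8:-→d9:-→d10:-→d11:-→d12:-→d13:-→d14:-→d15:-→d16:-→d17:-→d18:-→d19:-→d20:H1→d21:- -> H1
  - 224.0.0.0/6 clear@6
  - 226.250.51.0/26 clear@26
  + 52.106.0.0/16 (H4) depth=16
  + 52.106.56.0/24 (H4) depth=24
  + 52.106.0.0/16 (H1) depth=16
  - 52.106.56.0/24 clear@24
  lookup 177.154.9.246: bits 1 walk d0:H3→d1:- -> H3
  + 226.250.48.0/20 (H3) depth=20
  + 226.250.51.25/32 (H4) depth=32
  + 0.0.0.0/0 (H1) depth=0
  - 226.250.51.25/32 clear@32
  lookup 52.106.45.99: bits 0011010001101010001 walk d0:H1→d1:-→d2:-→d3:-→d4:-→d5:-→d6:-→d7:-→d8:-→d9:-→d10:-→d11:-→d12:-→d13:-→d14:-→d15:-→d16:H1→d17:-→d18:-→d19:- -> H1
  + 52.106.32.0/19 (H4) depth=19
  lookup 226.250.48.1: bits 1110001011111010001100 walk d0:H1→d1:-→d2:-→d3:-→d4:-→d5:-→d6:-→d7:-→d8:-→d9:-→d10:-→d11:-→d12:-→d13:-→d14:-→d15:-→d16:-→d17:-→d18:-→d19:-→d20:H3→d21:-→d22:- -> H3
  + 52.106.56.0/24 (H4) depth=24
  + 52.106.56.0/24 (H2) depth=24
  lookup 52.106.56.2: bits 001101000110101000111000 walk d0:H1→d1:-→d2:-→d3:-→d4:-→d5:-→d6:-→d7:-→d8:-→d9:-→d10:-→d11:-→d12:-→d13:-→d14:-→d15:-→d16:H1→d17:-→d18:-→d19:H4→d20:-→d21:-→d22:-→d23:-→d24:H2 -> H2

== LOOKUPS ==
["H3","H3","H3","H3","H3","H1","H4","H4","H1","H3","H1","H1","H3","H1","H3","H2"]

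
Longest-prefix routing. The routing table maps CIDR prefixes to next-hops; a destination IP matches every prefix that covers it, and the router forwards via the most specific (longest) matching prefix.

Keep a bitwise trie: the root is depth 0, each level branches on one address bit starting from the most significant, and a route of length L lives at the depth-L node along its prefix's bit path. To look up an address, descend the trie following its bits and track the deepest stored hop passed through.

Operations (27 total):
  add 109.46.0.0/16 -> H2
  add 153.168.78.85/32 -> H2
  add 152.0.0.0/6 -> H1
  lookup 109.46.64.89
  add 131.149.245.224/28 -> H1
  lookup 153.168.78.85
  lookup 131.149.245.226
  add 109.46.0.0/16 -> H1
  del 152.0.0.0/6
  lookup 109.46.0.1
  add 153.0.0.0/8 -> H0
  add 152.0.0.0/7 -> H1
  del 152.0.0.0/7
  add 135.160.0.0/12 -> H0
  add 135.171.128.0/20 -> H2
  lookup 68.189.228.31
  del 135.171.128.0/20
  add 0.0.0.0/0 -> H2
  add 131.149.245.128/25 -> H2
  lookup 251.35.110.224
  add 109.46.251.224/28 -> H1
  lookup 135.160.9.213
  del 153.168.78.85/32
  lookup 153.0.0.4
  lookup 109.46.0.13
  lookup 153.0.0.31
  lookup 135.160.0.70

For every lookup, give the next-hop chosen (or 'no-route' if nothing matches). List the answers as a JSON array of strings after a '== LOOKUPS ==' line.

Process each operation:
  add 109.46.0.0/16 -> H2 at depth 16
  add 153.168.78.85/32 -> H2 at depth 32
  add 152.0.0.0/6 -> H1 at depth 6
  lookup 109.46.64.89: bits 0110110100101110 walk d0:-→d1:-→d2:-→d3:-→d4:-→d5:-→d6:-→d7:-→d8:-→d9:-→d10:-→d11:-→d12:-→d13:-→d14:-→d15:-→d16:H2 -> H2
  add 131.149.245.224/28 -> H1 at depth 28
  lookup 153.168.78.85: bits 10011001101010000100111001010101 walk d0:-→d1:-→d2:-→d3:-→d4:-→d5:-→d6:H1→d7:-→d8:-→d9:-→d10:-→d11:-→d12:-→d13:-→d14:-→d15:-→d16:-→d17:-→d18:-→d19:-→d20:-→d21:-→d22:-→d23:-→d24:-→d25:-→d26:-→d27:-→d28:-→d29:-→d30:-→d31:-→d32:H2 -> H2
  lookup 131.149.245.226: bits 1000001110010101111101011110 walk d0:-→d1:-→d2:-→d3:-→d4:-→d5:-→d6:-→d7:-→d8:-→d9:-→d10:-→d11:-→d12:-→d13:-→d14:-→d15:-→d16:-→d17:-→d18:-→d19:-→d20:-→d21:-→d22:-→d23:-→d24:-→d25:-→d26:-→d27:-→d28:H1 -> H1
  add 109.46.0.0/16 -> H1 at depth 16
  - 152.0.0.0/6 clear@6
  lookup 109.46.0.1: bits 0110110100101110 walk d0:-→d1:-→d2:-→d3:-→d4:-→d5:-→d6:-→d7:-→d8:-→d9:-→d10:-→d11:-→d12:-→d13:-→d14:-→d15:-→d16:H1 -> H1
  add 153.0.0.0/8 -> H0 at depth 8
  add 152.0.0.0/7 -> H1 at depth 7
  - 152.0.0.0/7 clear@7
  add 135.160.0.0/12 -> H0 at depth 12
  add 135.171.128.0/20 -> H2 at depth 20
  lookup 68.189.228.31: bits 01 walk d0:-→d1:-→d2:- -> no-route
  - 135.171.128.0/20 clear@20
  add 0.0.0.0/0 -> H2 at depth 0
  add 131.149.245.128/25 -> H2 at depth 25
  lookup 251.35.110.224: bits 1 walk d0:H2→d1:- -> H2
  add 109.46.251.224/28 -> H1 at depth 28
  lookup 135.160.9.213: bits 100001111010 walk d0:H2→d1:-→d2:-→d3:-→d4:-→d5:-→d6:-→d7:-→d8:-→d9:-→d10:-→d11:-→d12:H0 -> H0
  - 153.168.78.85/32 clear@32
  lookup 153.0.0.4: bits 10011001 walk d0:H2→d1:-→d2:-→d3:-→d4:-→d5:-→d6:-→d7:-→d8:H0 -> H0
  lookup 109.46.0.13: bits 0110110100101110 walk d0:H2→d1:-→d2:-→d3:-→d4:-→d5:-→d6:-→d7:-→d8:-→d9:-→d10:-→d11:-→d12:-→d13:-→d14:-→d15:-→d16:H1 -> H1
  lookup 153.0.0.31: bits 10011001 walk d0:H2→d1:-→d2:-→d3:-→d4:-→d5:-→d6:-→d7:-→d8:H0 -> H0
  lookup 135.160.0.70: bits 100001111010 walk d0:H2→d1:-→d2:-→d3:-→d4:-→d5:-→d6:-→d7:-→d8:-→d9:-→d10:-→d11:-→d12:H0 -> H0

== LOOKUPS ==
["H2","H2","H1","H1","no-route","H2","H0","H0","H1","H0","H0"]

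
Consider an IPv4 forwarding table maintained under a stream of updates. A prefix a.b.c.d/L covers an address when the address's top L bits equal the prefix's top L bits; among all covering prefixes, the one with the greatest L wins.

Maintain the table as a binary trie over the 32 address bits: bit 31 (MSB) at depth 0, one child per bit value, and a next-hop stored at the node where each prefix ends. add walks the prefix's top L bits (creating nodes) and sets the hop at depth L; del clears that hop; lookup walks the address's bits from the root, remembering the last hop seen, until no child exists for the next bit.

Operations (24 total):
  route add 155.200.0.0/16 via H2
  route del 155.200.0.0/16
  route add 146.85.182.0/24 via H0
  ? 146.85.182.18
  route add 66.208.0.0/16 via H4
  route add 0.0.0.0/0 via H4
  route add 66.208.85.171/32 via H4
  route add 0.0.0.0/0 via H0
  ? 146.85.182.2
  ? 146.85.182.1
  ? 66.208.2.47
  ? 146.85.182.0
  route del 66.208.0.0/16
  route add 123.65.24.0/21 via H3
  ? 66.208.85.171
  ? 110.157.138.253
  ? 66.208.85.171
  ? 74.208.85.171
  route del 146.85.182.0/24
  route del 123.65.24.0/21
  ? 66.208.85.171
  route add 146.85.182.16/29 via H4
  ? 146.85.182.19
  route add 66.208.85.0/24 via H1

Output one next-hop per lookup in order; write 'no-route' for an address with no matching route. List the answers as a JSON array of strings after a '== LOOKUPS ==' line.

Process each operation:
  + 155.200.0.0/16 (H2) depth=16
  del 155.200.0.0/16 (clear depth 16)
  + 146.85.182.0/24 (H0) depth=24
  Q 146.85.182.18: descend 100100100101010110110110 ; hops seen [H0] ; pick H0
  + 66.208.0.0/16 (H4) depth=16
  + 0.0.0.0/0 (H4) depth=0
  + 66.208.85.171/32 (H4) depth=32
  + 0.0.0.0/0 (H0) depth=0
  Q 146.85.182.2: descend 100100100101010110110110 ; hops seen [H0,H0] ; pick H0
  Q 146.85.182.1: descend 100100100101010110110110 ; hops seen [H0,H0] ; pick H0
  Q 66.208.2.47: descend 01000010110100000 ; hops seen [H0,H4] ; pick H4
  Q 146.85.182.0: descend 100100100101010110110110 ; hops seen [H0,H0] ; pick H0
  del 66.208.0.0/16 (clear depth 16)
  + 123.65.24.0/21 (H3) depth=21
  Q 66.208.85.171: descend 01000010110100000101010110101011 ; hops seen [H0,H4] ; pick H4
  Q 110.157.138.253: descend 011 ; hops seen [H0] ; pick H0
  Q 66.208.85.171: descend 01000010110100000101010110101011 ; hops seen [H0,H4] ; pick H4
  Q 74.208.85.171: descend 0100 ; hops seen [H0] ; pick H0
  del 146.85.182.0/24 (clear depth 24)
  del 123.65.24.0/21 (clear depth 21)
  Q 66.208.85.171: descend 01000010110100000101010110101011 ; hops seen [H0,H4] ; pick H4
  + 146.85.182.16/29 (H4) depth=29
  Q 146.85.182.19: descend 10010010010101011011011000010 ; hops seen [H0,H4] ; pick H4
  + 66.208.85.0/24 (H1) depth=24

== LOOKUPS ==
["H0","H0","H0","H4","H0","H4","H0","H4","H0","H4","H4"]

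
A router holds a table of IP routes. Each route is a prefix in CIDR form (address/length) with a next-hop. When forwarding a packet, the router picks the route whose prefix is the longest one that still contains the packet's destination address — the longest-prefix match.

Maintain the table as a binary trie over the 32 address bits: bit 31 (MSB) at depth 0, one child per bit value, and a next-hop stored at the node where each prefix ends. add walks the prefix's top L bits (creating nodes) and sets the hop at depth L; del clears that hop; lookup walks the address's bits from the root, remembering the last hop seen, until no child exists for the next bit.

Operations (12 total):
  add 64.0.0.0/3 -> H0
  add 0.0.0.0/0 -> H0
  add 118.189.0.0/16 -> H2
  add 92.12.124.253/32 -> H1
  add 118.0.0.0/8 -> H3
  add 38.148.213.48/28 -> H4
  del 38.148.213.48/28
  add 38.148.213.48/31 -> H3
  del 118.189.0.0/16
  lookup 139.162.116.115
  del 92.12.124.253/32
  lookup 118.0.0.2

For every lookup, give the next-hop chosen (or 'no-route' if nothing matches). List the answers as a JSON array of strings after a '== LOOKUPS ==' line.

Trace:
  add 64.0.0.0/3 -> H0 at depth 3
  add 0.0.0.0/0 -> H0 at depth 0
  add 118.189.0.0/16 -> H2 at depth 16
  add 92.12.124.253/32 -> H1 at depth 32
  add 118.0.0.0/8 -> H3 at depth 8
  add 38.148.213.48/28 -> H4 at depth 28
  del 38.148.213.48/28 (clear depth 28)
  add 38.148.213.48/31 -> H3 at depth 31
  del 118.189.0.0/16 (clear depth 16)
  Q 139.162.116.115: descend ε ; hops seen [H0] ; pick H0
  del 92.12.124.253/32 (clear depth 32)
  Q 118.0.0.2: descend 01110110 ; hops seen [H0,H3] ; pick H3

== LOOKUPS ==
["H0","H3"]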